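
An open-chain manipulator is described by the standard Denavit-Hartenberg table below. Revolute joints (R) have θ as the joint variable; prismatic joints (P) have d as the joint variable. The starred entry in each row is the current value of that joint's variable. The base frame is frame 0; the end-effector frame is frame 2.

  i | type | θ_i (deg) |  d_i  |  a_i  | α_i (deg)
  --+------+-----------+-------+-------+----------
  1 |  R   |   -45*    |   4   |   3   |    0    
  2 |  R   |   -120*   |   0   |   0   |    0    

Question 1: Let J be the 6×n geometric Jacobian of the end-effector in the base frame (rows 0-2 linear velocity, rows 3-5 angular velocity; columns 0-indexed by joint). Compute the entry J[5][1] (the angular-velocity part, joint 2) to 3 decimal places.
axis z_1 = (0.0000,0.0000,1.0000); lever o_n−o_1 = (0.0000,0.0000,0.0000)
cross product → J_v[:, 1] = (0.0000,0.0000,0.0000)
J_ω[:, 1] = z_1
entry J[5][1] = 1.0000

1.000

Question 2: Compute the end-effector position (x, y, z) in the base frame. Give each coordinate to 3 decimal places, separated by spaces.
2.121 -2.121 4.000

after link 1: o_1 = (2.1213, -2.1213, 4.0000)
after link 2: o_2 = (2.1213, -2.1213, 4.0000)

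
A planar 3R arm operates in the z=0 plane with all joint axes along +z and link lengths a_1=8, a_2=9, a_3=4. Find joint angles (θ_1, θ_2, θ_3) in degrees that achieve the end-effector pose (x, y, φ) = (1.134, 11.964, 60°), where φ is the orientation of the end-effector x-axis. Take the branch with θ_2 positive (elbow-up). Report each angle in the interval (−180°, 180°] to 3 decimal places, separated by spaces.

29.999 120.001 -90.000

wrist centre = target − a_3·(cos φ, sin φ) = (-0.8660, 8.4999)
cos θ_2 = (72.9982−8²−9²)/(2·8·9) = -0.5000; θ_2 = 120.0008° (elbow-up)
β = atan2(8.4999,-0.8660) = 95.8174°; ψ = atan2(7.7942,3.4999) = 65.8180°
θ_1 = β − ψ = 29.9994°
θ_3 = φ − θ_1 − θ_2 = -90.0002° (wrapped to (-180°,180°])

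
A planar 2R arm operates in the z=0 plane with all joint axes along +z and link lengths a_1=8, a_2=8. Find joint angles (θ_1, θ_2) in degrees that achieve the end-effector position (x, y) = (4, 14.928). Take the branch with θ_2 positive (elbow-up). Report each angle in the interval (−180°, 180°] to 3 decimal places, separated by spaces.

cos θ_2 = (238.8452−8²−8²)/(2·8·8) = 0.8660; θ_2 = 30.0054° (elbow-up)
β = atan2(14.9280,4.0000) = 74.9998°; ψ = atan2(4.0007,14.9278) = 15.0027°
θ_1 = β − ψ = 59.9971°

59.997 30.005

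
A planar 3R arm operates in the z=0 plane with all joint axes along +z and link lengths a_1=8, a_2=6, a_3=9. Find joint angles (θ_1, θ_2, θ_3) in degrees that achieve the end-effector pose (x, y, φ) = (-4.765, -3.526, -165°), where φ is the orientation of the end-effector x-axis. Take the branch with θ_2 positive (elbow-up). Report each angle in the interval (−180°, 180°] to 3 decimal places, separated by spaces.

wrist centre = target − a_3·(cos φ, sin φ) = (3.9283, -1.1966)
cos θ_2 = (16.8637−8²−6²)/(2·8·6) = -0.8660; θ_2 = 149.9974° (elbow-up)
β = atan2(-1.1966,3.9283) = -16.9415°; ψ = atan2(3.0002,2.8040) = 46.9365°
θ_1 = β − ψ = -63.8781°
θ_3 = φ − θ_1 − θ_2 = 108.8806° (wrapped to (-180°,180°])

-63.878 149.997 108.881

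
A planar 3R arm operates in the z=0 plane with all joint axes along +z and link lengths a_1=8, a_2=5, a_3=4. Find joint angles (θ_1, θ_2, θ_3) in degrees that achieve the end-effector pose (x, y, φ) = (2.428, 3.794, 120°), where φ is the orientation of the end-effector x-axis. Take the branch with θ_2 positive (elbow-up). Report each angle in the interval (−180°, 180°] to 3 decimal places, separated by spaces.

wrist centre = target − a_3·(cos φ, sin φ) = (4.4280, 0.3299)
cos θ_2 = (19.7160−8²−5²)/(2·8·5) = -0.8660; θ_2 = 150.0028° (elbow-up)
β = atan2(0.3299,4.4280) = 4.2608°; ψ = atan2(2.4998,3.6698) = 34.2622°
θ_1 = β − ψ = -30.0014°
θ_3 = φ − θ_1 − θ_2 = -0.0014° (wrapped to (-180°,180°])

-30.001 150.003 -0.001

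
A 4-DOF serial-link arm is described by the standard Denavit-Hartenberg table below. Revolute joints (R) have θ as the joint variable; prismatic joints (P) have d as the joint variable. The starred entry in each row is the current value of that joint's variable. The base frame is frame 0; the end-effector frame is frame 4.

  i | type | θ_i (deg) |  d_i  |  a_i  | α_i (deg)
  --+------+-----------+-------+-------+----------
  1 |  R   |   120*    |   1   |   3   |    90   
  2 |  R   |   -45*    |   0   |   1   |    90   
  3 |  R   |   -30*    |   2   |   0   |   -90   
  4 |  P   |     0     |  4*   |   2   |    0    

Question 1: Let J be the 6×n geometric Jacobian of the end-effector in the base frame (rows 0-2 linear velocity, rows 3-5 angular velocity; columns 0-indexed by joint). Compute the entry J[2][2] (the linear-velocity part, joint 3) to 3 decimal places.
1.742

axis z_2 = (0.3536,-0.6124,-0.7071); lever o_n−o_2 = (1.5216,2.2927,-4.0532)
cross product → J_v[:, 2] = (4.1032,0.3571,1.7424)
J_ω[:, 2] = z_2
entry J[2][2] = 1.7424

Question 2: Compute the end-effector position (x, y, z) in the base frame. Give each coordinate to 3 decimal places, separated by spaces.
-0.332 5.503 -3.760

after link 1: o_1 = (-1.5000, 2.5981, 1.0000)
after link 2: o_2 = (-1.8536, 3.2104, 0.2929)
after link 3: o_3 = (-1.1464, 1.9857, -1.1213)
after link 4: o_4 = (-0.3320, 5.5032, -3.7603)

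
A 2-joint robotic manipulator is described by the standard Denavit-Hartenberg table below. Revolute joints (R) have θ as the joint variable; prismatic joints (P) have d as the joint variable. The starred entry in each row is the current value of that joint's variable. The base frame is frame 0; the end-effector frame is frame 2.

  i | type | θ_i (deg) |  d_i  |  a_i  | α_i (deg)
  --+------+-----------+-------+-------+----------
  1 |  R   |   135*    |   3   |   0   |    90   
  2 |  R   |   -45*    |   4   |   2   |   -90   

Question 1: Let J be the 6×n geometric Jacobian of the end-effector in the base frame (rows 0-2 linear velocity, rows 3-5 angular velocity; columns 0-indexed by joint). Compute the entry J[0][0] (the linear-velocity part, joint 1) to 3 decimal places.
-3.828

axis z_0 = ẑ; lever o_n−o_0 = (1.8284,3.8284,1.5858)
cross product → J_v[:, 0] = (-3.8284,1.8284,0.0000)
J_ω[:, 0] = z_0
entry J[0][0] = -3.8284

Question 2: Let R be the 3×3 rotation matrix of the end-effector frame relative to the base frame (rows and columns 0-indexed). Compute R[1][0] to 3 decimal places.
End-effector x-axis (col 0 of R) = (-0.5000,0.5000,-0.7071)
R[1][0] = 0.5000

0.500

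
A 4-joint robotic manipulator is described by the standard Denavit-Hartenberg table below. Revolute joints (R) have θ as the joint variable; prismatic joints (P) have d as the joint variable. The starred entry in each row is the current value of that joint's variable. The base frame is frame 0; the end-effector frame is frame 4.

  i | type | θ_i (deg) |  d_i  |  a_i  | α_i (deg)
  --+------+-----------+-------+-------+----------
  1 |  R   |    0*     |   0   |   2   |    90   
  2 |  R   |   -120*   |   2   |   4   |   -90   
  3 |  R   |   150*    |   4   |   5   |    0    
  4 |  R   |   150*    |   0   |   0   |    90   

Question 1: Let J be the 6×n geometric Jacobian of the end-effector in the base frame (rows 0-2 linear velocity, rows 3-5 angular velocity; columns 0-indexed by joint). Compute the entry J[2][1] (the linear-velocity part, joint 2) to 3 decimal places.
3.629

axis z_1 = (0.0000,-1.0000,0.0000); lever o_n−o_1 = (3.6292,0.5000,-1.7141)
cross product → J_v[:, 1] = (1.7141,0.0000,3.6292)
J_ω[:, 1] = z_1
entry J[2][1] = 3.6292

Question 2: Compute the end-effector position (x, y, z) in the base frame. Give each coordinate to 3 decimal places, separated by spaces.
5.629 0.500 -1.714

after link 1: o_1 = (2.0000, 0.0000, 0.0000)
after link 2: o_2 = (0.0000, -2.0000, -3.4641)
after link 3: o_3 = (5.6292, 0.5000, -1.7141)
after link 4: o_4 = (5.6292, 0.5000, -1.7141)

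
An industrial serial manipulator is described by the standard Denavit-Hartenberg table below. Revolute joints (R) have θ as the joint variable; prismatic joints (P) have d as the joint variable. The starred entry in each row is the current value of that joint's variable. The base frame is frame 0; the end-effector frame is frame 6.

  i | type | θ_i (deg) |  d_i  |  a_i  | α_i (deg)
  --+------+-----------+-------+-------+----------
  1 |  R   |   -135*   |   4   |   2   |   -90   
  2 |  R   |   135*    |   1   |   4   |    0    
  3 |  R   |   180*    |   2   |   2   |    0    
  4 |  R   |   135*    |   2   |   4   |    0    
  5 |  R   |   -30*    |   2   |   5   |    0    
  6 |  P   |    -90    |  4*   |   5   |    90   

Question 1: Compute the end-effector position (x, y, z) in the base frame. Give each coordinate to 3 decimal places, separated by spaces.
2.534 -13.022 -3.244

after link 1: o_1 = (-1.4142, -1.4142, 4.0000)
after link 2: o_2 = (1.2929, -0.1213, 1.1716)
after link 3: o_3 = (1.7071, -2.5355, 2.5858)
after link 4: o_4 = (3.1213, -3.9497, -1.4142)
after link 5: o_5 = (2.7678, -7.1317, -5.7443)
after link 6: o_6 = (2.5343, -13.0220, -3.2443)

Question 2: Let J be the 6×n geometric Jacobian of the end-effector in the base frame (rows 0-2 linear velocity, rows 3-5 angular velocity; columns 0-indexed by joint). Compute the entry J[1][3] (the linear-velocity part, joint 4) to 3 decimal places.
axis z_3 = (0.7071,-0.7071,0.0000); lever o_n−o_3 = (0.8272,-10.4865,-5.8301)
cross product → J_v[:, 3] = (4.1225,4.1225,-6.8301)
J_ω[:, 3] = z_3
entry J[1][3] = 4.1225

4.123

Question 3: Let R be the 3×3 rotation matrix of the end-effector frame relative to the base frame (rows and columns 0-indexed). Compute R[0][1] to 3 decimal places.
0.707

End-effector y-axis (col 1 of R) = (0.7071,-0.7071,0.0000)
R[0][1] = 0.7071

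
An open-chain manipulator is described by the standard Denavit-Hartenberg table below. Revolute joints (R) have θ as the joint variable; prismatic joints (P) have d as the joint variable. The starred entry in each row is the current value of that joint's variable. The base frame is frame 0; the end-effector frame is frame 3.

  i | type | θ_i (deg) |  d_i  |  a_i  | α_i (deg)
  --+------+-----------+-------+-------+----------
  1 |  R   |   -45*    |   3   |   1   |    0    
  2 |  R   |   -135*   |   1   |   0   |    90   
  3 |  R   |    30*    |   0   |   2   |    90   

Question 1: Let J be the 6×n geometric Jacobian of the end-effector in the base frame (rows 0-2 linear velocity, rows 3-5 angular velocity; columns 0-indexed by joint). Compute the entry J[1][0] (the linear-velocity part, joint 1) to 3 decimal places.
-1.025

axis z_0 = ẑ; lever o_n−o_0 = (-1.0249,-0.7071,5.0000)
cross product → J_v[:, 0] = (0.7071,-1.0249,0.0000)
J_ω[:, 0] = z_0
entry J[1][0] = -1.0249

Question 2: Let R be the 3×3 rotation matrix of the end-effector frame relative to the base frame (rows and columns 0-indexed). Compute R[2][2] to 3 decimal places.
-0.866

End-effector z-axis (col 2 of R) = (-0.5000,0.0000,-0.8660)
R[2][2] = -0.8660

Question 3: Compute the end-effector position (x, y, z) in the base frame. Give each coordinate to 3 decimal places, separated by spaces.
-1.025 -0.707 5.000

after link 1: o_1 = (0.7071, -0.7071, 3.0000)
after link 2: o_2 = (0.7071, -0.7071, 4.0000)
after link 3: o_3 = (-1.0249, -0.7071, 5.0000)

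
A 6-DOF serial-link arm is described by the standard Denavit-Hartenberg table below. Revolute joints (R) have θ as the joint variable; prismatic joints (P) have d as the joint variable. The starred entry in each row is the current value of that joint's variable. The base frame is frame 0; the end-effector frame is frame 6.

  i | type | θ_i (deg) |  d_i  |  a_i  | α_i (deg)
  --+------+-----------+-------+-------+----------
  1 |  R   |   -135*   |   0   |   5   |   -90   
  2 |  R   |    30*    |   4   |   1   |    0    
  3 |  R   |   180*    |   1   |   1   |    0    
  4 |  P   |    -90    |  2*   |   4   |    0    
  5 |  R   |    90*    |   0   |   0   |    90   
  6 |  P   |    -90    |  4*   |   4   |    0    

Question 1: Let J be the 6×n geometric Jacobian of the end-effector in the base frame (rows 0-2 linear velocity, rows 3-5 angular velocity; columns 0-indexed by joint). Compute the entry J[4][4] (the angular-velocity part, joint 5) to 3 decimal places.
axis z_4 = (0.7071,-0.7071,0.0000); lever o_n−o_4 = (-1.4142,4.2426,-3.4641)
cross product → J_v[:, 4] = (2.4495,2.4495,2.0000)
J_ω[:, 4] = z_4
entry J[4][4] = -0.7071

-0.707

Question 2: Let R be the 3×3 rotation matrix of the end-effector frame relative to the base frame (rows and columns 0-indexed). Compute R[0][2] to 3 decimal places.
End-effector z-axis (col 2 of R) = (0.3536,0.3536,-0.8660)
R[0][2] = 0.3536

0.354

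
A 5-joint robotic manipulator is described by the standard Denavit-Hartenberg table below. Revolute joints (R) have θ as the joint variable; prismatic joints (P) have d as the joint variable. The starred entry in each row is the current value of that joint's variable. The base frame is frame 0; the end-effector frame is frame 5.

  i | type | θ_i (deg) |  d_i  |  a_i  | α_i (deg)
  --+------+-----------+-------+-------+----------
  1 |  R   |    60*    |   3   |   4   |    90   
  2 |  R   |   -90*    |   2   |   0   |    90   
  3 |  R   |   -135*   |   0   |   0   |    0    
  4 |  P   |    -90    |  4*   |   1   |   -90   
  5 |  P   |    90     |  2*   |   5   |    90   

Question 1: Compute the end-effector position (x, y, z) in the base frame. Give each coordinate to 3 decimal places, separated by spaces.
3.620 3.684 5.121

after link 1: o_1 = (2.0000, 3.4641, 3.0000)
after link 2: o_2 = (3.7321, 2.4641, 3.0000)
after link 3: o_3 = (3.7321, 2.4641, 3.0000)
after link 4: o_4 = (2.3444, -1.3536, 3.7071)
after link 5: o_5 = (3.6197, 3.6837, 5.1213)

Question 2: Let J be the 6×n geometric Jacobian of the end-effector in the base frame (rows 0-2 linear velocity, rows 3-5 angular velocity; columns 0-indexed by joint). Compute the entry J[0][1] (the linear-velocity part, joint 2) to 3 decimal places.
-1.061

axis z_1 = (0.8660,-0.5000,0.0000); lever o_n−o_1 = (1.6197,0.2196,2.1213)
cross product → J_v[:, 1] = (-1.0607,-1.8371,1.0000)
J_ω[:, 1] = z_1
entry J[0][1] = -1.0607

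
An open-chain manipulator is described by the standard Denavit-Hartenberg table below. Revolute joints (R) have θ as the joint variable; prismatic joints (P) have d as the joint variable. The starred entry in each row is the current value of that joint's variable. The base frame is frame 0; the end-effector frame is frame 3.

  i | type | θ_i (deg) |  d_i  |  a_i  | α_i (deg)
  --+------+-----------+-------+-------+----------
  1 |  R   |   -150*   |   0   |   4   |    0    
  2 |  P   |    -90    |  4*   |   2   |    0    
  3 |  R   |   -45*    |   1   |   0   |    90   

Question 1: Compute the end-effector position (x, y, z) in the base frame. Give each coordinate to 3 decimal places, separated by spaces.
-4.464 -0.268 5.000

after link 1: o_1 = (-3.4641, -2.0000, 0.0000)
after link 2: o_2 = (-4.4641, -0.2679, 4.0000)
after link 3: o_3 = (-4.4641, -0.2679, 5.0000)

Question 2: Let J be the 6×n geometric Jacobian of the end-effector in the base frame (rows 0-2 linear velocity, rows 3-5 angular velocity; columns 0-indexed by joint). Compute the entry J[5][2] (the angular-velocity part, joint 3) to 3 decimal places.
axis z_2 = (0.0000,0.0000,1.0000); lever o_n−o_2 = (0.0000,0.0000,1.0000)
cross product → J_v[:, 2] = (0.0000,0.0000,0.0000)
J_ω[:, 2] = z_2
entry J[5][2] = 1.0000

1.000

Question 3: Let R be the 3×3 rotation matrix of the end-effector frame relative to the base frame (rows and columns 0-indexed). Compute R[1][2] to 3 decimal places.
End-effector z-axis (col 2 of R) = (0.9659,-0.2588,0.0000)
R[1][2] = -0.2588

-0.259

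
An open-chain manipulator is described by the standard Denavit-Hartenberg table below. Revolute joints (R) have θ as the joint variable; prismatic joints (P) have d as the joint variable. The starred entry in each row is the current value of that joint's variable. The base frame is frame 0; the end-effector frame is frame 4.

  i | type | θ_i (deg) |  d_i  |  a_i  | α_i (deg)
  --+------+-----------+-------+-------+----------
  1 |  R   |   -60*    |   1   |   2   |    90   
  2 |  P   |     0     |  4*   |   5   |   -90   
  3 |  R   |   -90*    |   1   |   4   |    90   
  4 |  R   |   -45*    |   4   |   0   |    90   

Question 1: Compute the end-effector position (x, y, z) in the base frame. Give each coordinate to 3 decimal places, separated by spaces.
-5.428 -6.598 2.000

after link 1: o_1 = (1.0000, -1.7321, 1.0000)
after link 2: o_2 = (0.0359, -8.0622, 1.0000)
after link 3: o_3 = (-3.4282, -10.0622, 2.0000)
after link 4: o_4 = (-5.4282, -6.5981, 2.0000)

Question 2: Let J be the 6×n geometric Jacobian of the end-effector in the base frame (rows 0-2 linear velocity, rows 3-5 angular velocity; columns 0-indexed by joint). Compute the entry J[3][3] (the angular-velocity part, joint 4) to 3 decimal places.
-0.500

axis z_3 = (-0.5000,0.8660,0.0000); lever o_n−o_3 = (-2.0000,3.4641,0.0000)
cross product → J_v[:, 3] = (0.0000,0.0000,0.0000)
J_ω[:, 3] = z_3
entry J[3][3] = -0.5000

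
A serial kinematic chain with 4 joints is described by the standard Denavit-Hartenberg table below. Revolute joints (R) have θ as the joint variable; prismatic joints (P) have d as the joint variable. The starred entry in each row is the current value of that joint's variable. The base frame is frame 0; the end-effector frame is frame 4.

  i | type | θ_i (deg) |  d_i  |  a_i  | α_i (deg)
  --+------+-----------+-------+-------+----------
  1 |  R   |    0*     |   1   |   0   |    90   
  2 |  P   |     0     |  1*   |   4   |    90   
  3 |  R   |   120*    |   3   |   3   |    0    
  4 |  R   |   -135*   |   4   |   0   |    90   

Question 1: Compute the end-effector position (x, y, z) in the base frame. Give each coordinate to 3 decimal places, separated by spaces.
after link 1: o_1 = (0.0000, 0.0000, 1.0000)
after link 2: o_2 = (4.0000, -1.0000, 1.0000)
after link 3: o_3 = (2.5000, -3.5981, -2.0000)
after link 4: o_4 = (2.5000, -3.5981, -6.0000)

2.500 -3.598 -6.000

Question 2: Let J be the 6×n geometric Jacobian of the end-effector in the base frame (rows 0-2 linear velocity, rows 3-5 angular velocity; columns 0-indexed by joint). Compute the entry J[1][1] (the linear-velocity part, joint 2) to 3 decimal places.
prismatic axis z_1 = (0.0000,-1.0000,0.0000)
J_v[:, 1] = z_1; J_ω[:, 1] = (0,0,0)
entry J[1][1] = -1.0000

-1.000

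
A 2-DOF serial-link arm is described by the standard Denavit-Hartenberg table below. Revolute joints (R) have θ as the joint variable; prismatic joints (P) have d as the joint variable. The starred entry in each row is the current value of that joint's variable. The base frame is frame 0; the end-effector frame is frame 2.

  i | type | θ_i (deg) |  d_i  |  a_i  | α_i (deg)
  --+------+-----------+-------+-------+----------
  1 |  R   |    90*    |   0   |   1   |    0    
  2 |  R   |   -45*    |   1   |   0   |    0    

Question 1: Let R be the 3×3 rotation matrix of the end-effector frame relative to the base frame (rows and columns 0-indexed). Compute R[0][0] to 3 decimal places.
End-effector x-axis (col 0 of R) = (0.7071,0.7071,0.0000)
R[0][0] = 0.7071

0.707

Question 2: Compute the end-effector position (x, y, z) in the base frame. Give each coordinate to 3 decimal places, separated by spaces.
0.000 1.000 1.000

after link 1: o_1 = (0.0000, 1.0000, 0.0000)
after link 2: o_2 = (0.0000, 1.0000, 1.0000)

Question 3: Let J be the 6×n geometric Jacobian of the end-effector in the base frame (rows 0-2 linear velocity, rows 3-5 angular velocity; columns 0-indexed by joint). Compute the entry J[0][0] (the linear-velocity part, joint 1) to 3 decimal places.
axis z_0 = ẑ; lever o_n−o_0 = (0.0000,1.0000,1.0000)
cross product → J_v[:, 0] = (-1.0000,0.0000,0.0000)
J_ω[:, 0] = z_0
entry J[0][0] = -1.0000

-1.000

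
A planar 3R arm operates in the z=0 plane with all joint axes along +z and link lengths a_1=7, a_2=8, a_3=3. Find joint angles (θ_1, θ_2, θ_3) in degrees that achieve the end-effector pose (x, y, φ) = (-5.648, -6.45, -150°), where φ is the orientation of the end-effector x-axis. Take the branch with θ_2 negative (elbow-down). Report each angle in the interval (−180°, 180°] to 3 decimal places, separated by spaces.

wrist centre = target − a_3·(cos φ, sin φ) = (-3.0499, -4.9500)
cos θ_2 = (33.8045−7²−8²)/(2·7·8) = -0.7071; θ_2 = -134.9996° (elbow-down)
β = atan2(-4.9500,-3.0499) = -121.6391°; ψ = atan2(-5.6569,1.3432) = -76.6429°
θ_1 = β − ψ = -44.9962°
θ_3 = φ − θ_1 − θ_2 = 29.9958° (wrapped to (-180°,180°])

-44.996 -135.000 29.996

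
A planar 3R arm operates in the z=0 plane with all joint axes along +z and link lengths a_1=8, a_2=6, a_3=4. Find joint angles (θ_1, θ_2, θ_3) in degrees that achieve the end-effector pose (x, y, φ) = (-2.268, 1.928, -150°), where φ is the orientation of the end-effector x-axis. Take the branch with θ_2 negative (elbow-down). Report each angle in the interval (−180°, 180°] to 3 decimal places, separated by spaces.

119.999 -150.002 -119.997

wrist centre = target − a_3·(cos φ, sin φ) = (1.1961, 3.9280)
cos θ_2 = (16.8598−8²−6²)/(2·8·6) = -0.8660; θ_2 = -150.0021° (elbow-down)
β = atan2(3.9280,1.1961) = 73.0642°; ψ = atan2(-2.9998,2.8037) = -46.9350°
θ_1 = β − ψ = 119.9992°
θ_3 = φ − θ_1 − θ_2 = -119.9971° (wrapped to (-180°,180°])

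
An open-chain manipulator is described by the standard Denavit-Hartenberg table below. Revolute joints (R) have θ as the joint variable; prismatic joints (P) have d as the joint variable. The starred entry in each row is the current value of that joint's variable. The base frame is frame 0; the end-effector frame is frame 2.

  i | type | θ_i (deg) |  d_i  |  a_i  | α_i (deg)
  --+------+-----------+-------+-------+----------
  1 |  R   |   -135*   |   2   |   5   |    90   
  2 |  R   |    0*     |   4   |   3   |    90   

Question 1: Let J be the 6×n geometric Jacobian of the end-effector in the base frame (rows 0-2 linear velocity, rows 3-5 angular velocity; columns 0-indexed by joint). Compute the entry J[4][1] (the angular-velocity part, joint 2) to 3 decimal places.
0.707

axis z_1 = (-0.7071,0.7071,0.0000); lever o_n−o_1 = (-4.9497,0.7071,0.0000)
cross product → J_v[:, 1] = (0.0000,0.0000,3.0000)
J_ω[:, 1] = z_1
entry J[4][1] = 0.7071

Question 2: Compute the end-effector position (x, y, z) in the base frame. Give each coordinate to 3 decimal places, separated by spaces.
-8.485 -2.828 2.000

after link 1: o_1 = (-3.5355, -3.5355, 2.0000)
after link 2: o_2 = (-8.4853, -2.8284, 2.0000)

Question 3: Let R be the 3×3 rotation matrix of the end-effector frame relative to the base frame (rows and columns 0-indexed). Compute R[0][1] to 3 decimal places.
End-effector y-axis (col 1 of R) = (-0.7071,0.7071,0.0000)
R[0][1] = -0.7071

-0.707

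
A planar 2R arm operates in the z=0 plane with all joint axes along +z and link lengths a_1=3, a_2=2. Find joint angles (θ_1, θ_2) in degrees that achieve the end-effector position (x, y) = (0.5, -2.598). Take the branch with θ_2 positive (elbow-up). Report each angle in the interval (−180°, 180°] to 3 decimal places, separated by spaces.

cos θ_2 = (6.9996−3²−2²)/(2·3·2) = -0.5000; θ_2 = 120.0022° (elbow-up)
β = atan2(-2.5980,0.5000) = -79.1063°; ψ = atan2(1.7320,1.9999) = 40.8937°
θ_1 = β − ψ = -120.0000°

-120.000 120.002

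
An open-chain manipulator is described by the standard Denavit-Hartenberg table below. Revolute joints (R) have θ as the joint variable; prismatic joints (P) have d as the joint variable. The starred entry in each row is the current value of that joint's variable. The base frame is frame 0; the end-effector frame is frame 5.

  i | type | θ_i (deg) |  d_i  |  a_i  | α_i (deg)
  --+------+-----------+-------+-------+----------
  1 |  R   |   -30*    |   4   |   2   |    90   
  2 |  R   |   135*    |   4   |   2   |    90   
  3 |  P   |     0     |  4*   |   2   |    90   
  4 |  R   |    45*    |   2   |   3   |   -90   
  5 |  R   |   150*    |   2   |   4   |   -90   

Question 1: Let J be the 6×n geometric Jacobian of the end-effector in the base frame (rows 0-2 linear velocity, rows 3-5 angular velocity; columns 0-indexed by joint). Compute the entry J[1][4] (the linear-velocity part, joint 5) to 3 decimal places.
axis z_4 = (0.8660,-0.5000,0.0000); lever o_n−o_4 = (0.7321,-2.7321,-3.4641)
cross product → J_v[:, 4] = (1.7321,3.0000,-2.0000)
J_ω[:, 4] = z_4
entry J[1][4] = 3.0000

3.000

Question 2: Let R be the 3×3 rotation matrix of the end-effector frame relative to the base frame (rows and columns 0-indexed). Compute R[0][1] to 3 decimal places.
End-effector y-axis (col 1 of R) = (-0.8660,0.5000,-0.0000)
R[0][1] = -0.8660

-0.866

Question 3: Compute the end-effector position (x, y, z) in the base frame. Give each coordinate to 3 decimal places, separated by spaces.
1.464 -5.464 9.193

after link 1: o_1 = (1.7321, -1.0000, 4.0000)
after link 2: o_2 = (-1.4927, -3.7570, 5.4142)
after link 3: o_3 = (-0.2679, -4.4641, 9.6569)
after link 4: o_4 = (0.7321, -2.7321, 12.6569)
after link 5: o_5 = (1.4641, -5.4641, 9.1928)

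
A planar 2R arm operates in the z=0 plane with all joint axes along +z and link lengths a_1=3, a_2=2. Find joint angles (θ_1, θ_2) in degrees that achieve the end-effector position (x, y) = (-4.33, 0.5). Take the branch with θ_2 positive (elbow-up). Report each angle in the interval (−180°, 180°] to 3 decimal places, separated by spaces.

149.998 60.006

cos θ_2 = (18.9989−3²−2²)/(2·3·2) = 0.4999; θ_2 = 60.0061° (elbow-up)
β = atan2(0.5000,-4.3300) = 173.4130°; ψ = atan2(1.7322,3.9998) = 23.4155°
θ_1 = β − ψ = 149.9976°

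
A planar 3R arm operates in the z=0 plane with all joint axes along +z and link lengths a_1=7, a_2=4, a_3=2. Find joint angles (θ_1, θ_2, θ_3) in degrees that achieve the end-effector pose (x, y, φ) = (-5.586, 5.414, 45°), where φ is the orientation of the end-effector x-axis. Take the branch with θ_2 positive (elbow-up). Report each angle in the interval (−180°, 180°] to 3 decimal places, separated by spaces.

wrist centre = target − a_3·(cos φ, sin φ) = (-7.0002, 3.9998)
cos θ_2 = (65.0013−7²−4²)/(2·7·4) = 0.0000; θ_2 = 89.9987° (elbow-up)
β = atan2(3.9998,-7.0002) = 150.2572°; ψ = atan2(4.0000,7.0001) = 29.7446°
θ_1 = β − ψ = 120.5126°
θ_3 = φ − θ_1 − θ_2 = -165.5113° (wrapped to (-180°,180°])

120.513 89.999 -165.511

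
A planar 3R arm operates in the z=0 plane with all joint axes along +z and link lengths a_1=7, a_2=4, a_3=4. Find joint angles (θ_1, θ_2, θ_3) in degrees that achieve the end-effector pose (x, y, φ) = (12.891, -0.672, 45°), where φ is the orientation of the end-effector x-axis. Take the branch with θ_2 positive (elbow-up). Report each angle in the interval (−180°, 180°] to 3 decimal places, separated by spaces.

wrist centre = target − a_3·(cos φ, sin φ) = (10.0626, -3.5004)
cos θ_2 = (113.5084−7²−4²)/(2·7·4) = 0.8662; θ_2 = 29.9776° (elbow-up)
β = atan2(-3.5004,10.0626) = -19.1810°; ψ = atan2(1.9986,10.4649) = 10.8125°
θ_1 = β − ψ = -29.9935°
θ_3 = φ − θ_1 − θ_2 = 45.0159° (wrapped to (-180°,180°])

-29.994 29.978 45.016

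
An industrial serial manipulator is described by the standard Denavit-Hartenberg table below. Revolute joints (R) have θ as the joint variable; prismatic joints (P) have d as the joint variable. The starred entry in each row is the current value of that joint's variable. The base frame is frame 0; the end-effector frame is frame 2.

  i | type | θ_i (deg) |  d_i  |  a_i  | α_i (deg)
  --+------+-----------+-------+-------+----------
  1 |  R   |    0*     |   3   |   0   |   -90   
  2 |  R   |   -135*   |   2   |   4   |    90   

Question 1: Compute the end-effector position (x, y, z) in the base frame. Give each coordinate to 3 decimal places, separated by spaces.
after link 1: o_1 = (0.0000, 0.0000, 3.0000)
after link 2: o_2 = (-2.8284, 2.0000, 5.8284)

-2.828 2.000 5.828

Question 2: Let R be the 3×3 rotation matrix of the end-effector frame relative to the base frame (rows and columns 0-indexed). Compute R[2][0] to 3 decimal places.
0.707

End-effector x-axis (col 0 of R) = (-0.7071,-0.0000,0.7071)
R[2][0] = 0.7071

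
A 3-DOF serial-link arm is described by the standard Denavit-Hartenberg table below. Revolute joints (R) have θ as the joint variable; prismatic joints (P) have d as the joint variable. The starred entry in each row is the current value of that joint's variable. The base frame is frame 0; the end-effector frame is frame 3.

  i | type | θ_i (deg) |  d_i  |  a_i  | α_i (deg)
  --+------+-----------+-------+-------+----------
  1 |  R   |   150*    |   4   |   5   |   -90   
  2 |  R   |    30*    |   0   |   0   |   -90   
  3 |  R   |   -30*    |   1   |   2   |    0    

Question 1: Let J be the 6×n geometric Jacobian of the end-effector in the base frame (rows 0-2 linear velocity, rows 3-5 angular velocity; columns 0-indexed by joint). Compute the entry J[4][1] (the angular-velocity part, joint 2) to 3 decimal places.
-0.866

axis z_1 = (-0.5000,-0.8660,0.0000); lever o_n−o_1 = (-1.3660,-0.3660,-1.7321)
cross product → J_v[:, 1] = (1.5000,-0.8660,-1.0000)
J_ω[:, 1] = z_1
entry J[4][1] = -0.8660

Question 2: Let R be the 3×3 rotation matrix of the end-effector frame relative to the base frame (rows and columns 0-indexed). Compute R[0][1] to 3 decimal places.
0.058

End-effector y-axis (col 1 of R) = (0.0580,0.9665,-0.2500)
R[0][1] = 0.0580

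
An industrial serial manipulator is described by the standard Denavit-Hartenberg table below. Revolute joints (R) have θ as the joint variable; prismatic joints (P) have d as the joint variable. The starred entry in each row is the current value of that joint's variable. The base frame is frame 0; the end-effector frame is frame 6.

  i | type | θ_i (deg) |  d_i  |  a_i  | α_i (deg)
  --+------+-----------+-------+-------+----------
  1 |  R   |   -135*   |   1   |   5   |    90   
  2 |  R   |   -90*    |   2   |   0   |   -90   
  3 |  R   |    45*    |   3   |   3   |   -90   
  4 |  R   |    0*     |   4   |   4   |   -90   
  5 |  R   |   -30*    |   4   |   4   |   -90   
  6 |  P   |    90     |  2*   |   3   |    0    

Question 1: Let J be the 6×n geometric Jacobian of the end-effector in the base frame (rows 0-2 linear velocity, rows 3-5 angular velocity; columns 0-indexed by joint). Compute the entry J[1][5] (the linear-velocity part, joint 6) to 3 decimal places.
prismatic axis z_5 = (-0.1830,0.1830,-0.9659)
J_v[:, 5] = z_5; J_ω[:, 5] = (0,0,0)
entry J[1][5] = 0.1830

0.183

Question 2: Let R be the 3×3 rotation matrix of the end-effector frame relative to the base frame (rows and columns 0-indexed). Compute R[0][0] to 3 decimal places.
-0.707

End-effector x-axis (col 0 of R) = (-0.7071,-0.7071,-0.0000)
R[0][0] = -0.7071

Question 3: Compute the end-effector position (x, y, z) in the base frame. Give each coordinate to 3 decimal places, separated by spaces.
after link 1: o_1 = (-3.5355, -3.5355, 1.0000)
after link 2: o_2 = (-4.9497, -2.1213, 1.0000)
after link 3: o_3 = (-5.5711, -5.7426, -1.1213)
after link 4: o_4 = (-1.5711, -9.7426, -1.1213)
after link 5: o_5 = (3.9894, -9.6463, -2.1566)
after link 6: o_6 = (1.5021, -11.4016, -4.0884)

1.502 -11.402 -4.088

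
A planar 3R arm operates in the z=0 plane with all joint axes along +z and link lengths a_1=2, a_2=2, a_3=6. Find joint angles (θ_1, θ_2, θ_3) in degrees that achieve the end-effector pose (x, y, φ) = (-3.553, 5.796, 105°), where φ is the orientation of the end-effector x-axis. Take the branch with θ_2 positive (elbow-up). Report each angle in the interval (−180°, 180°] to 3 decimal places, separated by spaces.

119.989 119.997 -134.986

wrist centre = target − a_3·(cos φ, sin φ) = (-2.0001, 0.0004)
cos θ_2 = (4.0003−2²−2²)/(2·2·2) = -0.5000; θ_2 = 119.9972° (elbow-up)
β = atan2(0.0004,-2.0001) = 179.9873°; ψ = atan2(1.7321,1.0001) = 59.9986°
θ_1 = β − ψ = 119.9887°
θ_3 = φ − θ_1 − θ_2 = -134.9858° (wrapped to (-180°,180°])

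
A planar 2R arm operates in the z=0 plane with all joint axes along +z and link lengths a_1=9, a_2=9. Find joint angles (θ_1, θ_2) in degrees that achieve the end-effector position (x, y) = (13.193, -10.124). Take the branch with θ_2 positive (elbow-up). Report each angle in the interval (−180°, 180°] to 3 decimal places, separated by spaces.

cos θ_2 = (276.5506−9²−9²)/(2·9·9) = 0.7071; θ_2 = 45.0003° (elbow-up)
β = atan2(-10.1240,13.1930) = -37.5018°; ψ = atan2(6.3640,15.3639) = 22.5002°
θ_1 = β − ψ = -60.0020°

-60.002 45.000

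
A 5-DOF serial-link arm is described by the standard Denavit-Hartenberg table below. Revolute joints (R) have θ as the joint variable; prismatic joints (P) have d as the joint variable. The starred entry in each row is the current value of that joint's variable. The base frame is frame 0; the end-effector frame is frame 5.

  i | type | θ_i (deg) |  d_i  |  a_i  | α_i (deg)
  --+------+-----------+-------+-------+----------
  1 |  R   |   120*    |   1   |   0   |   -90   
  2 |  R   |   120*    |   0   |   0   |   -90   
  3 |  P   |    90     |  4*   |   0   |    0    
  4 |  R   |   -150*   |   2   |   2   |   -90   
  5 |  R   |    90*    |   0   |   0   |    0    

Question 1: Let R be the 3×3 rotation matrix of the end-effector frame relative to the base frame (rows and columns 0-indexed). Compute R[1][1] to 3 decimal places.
0.650

End-effector y-axis (col 1 of R) = (0.6250,0.6495,0.4330)
R[1][1] = 0.6495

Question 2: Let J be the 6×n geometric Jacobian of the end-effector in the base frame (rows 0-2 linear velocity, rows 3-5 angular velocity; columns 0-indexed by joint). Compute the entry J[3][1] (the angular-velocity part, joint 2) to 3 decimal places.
-0.866

axis z_1 = (-0.8660,-0.5000,0.0000); lever o_n−o_1 = (1.3481,-5.7990,2.1340)
cross product → J_v[:, 1] = (-1.0670,1.8481,5.6962)
J_ω[:, 1] = z_1
entry J[3][1] = -0.8660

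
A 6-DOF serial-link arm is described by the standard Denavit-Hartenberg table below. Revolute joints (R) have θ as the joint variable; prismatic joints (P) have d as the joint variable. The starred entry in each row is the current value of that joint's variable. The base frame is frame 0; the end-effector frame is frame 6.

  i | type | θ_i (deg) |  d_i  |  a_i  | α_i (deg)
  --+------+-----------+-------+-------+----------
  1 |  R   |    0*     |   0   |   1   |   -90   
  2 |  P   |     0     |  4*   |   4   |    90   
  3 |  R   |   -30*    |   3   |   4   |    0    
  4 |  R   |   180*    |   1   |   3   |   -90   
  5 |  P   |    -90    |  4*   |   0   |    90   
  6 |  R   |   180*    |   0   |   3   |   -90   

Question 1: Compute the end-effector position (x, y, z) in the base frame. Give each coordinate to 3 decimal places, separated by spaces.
after link 1: o_1 = (1.0000, 0.0000, 0.0000)
after link 2: o_2 = (5.0000, 4.0000, 0.0000)
after link 3: o_3 = (8.4641, 2.0000, 3.0000)
after link 4: o_4 = (5.8660, 3.5000, 4.0000)
after link 5: o_5 = (3.8660, 0.0359, 4.0000)
after link 6: o_6 = (3.8660, 0.0359, 1.0000)

3.866 0.036 1.000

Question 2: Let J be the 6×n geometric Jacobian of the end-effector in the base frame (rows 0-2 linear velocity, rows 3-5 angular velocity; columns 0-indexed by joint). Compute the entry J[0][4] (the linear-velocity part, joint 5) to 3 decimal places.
-0.500

prismatic axis z_4 = (-0.5000,-0.8660,0.0000)
J_v[:, 4] = z_4; J_ω[:, 4] = (0,0,0)
entry J[0][4] = -0.5000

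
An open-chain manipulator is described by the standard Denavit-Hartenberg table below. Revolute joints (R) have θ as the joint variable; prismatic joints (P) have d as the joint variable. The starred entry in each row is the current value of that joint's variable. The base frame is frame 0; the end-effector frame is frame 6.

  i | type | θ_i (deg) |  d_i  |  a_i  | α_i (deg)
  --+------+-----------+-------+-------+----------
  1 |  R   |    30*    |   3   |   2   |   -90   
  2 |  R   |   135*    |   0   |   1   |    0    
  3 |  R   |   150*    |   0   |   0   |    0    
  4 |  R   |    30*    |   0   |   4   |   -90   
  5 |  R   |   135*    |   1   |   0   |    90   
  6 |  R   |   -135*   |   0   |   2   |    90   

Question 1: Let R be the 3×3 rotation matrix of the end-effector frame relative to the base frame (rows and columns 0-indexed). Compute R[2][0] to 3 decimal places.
End-effector x-axis (col 0 of R) = (-0.3768,0.3598,0.8536)
R[2][0] = 0.8536

0.854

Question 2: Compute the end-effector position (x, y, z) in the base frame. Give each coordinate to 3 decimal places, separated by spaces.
after link 1: o_1 = (1.7321, 1.0000, 3.0000)
after link 2: o_2 = (1.1197, 0.6464, 2.2929)
after link 3: o_3 = (1.1197, 0.6464, 2.2929)
after link 4: o_4 = (3.5692, 2.0607, 5.1213)
after link 5: o_5 = (4.1815, 2.4142, 4.4142)
after link 6: o_6 = (3.4279, 3.1338, 6.1213)

3.428 3.134 6.121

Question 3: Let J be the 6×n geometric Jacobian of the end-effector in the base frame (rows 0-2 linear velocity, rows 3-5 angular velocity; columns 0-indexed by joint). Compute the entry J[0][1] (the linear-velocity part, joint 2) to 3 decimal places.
2.703

axis z_1 = (-0.5000,0.8660,0.0000); lever o_n−o_1 = (1.6958,2.1338,3.1213)
cross product → J_v[:, 1] = (2.7031,1.5607,-2.5355)
J_ω[:, 1] = z_1
entry J[0][1] = 2.7031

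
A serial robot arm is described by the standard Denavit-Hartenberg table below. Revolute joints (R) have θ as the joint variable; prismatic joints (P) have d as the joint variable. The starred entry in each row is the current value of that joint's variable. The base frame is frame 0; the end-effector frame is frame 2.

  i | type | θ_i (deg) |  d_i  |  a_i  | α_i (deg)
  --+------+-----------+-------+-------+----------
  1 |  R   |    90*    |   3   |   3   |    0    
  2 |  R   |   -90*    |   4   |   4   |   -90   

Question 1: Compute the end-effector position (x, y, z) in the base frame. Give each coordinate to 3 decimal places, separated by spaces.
after link 1: o_1 = (0.0000, 3.0000, 3.0000)
after link 2: o_2 = (4.0000, 3.0000, 7.0000)

4.000 3.000 7.000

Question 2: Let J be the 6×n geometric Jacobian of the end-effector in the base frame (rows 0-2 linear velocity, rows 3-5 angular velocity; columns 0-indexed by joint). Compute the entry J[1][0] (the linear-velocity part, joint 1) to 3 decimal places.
axis z_0 = ẑ; lever o_n−o_0 = (4.0000,3.0000,7.0000)
cross product → J_v[:, 0] = (-3.0000,4.0000,0.0000)
J_ω[:, 0] = z_0
entry J[1][0] = 4.0000

4.000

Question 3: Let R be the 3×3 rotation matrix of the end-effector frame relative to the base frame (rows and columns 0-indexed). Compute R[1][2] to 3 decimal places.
1.000

End-effector z-axis (col 2 of R) = (0.0000,1.0000,0.0000)
R[1][2] = 1.0000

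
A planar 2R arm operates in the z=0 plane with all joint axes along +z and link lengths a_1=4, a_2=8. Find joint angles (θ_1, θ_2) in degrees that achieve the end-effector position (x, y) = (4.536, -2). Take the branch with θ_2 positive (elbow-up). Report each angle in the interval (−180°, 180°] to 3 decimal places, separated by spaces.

cos θ_2 = (24.5753−4²−8²)/(2·4·8) = -0.8660; θ_2 = 149.9983° (elbow-up)
β = atan2(-2.0000,4.5360) = -23.7935°; ψ = atan2(4.0002,-2.9281) = 126.2036°
θ_1 = β − ψ = -149.9971°

-149.997 149.998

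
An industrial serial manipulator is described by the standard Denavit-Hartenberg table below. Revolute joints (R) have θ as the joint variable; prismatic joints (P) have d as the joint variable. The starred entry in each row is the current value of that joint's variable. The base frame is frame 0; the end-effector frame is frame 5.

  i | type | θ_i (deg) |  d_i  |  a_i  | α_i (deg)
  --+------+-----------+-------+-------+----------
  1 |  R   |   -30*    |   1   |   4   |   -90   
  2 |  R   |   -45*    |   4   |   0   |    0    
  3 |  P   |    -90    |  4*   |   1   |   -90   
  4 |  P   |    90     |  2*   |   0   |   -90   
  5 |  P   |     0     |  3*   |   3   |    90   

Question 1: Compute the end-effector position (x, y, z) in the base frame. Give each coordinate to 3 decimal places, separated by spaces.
8.414 0.916 1.000

after link 1: o_1 = (3.4641, -2.0000, 1.0000)
after link 2: o_2 = (5.4641, 1.4641, 1.0000)
after link 3: o_3 = (6.8517, 5.2818, 1.7071)
after link 4: o_4 = (8.0765, 4.5746, 3.1213)
after link 5: o_5 = (8.4136, 0.9159, 1.0000)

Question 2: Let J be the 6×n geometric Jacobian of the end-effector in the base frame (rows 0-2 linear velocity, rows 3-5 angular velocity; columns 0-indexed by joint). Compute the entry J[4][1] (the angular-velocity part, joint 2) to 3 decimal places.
axis z_1 = (0.5000,0.8660,0.0000); lever o_n−o_1 = (4.9495,2.9159,0.0000)
cross product → J_v[:, 1] = (-0.0000,0.0000,-2.8284)
J_ω[:, 1] = z_1
entry J[4][1] = 0.8660

0.866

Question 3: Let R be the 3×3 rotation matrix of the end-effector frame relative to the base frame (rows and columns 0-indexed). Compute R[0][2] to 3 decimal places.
End-effector z-axis (col 2 of R) = (0.6124,-0.3536,0.7071)
R[0][2] = 0.6124

0.612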